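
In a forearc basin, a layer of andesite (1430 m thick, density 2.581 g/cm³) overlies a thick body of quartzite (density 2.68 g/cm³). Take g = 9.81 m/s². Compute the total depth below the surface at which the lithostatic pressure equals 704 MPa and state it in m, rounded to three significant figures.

Pressure at base of upper layers: 2581×9.81×1430 = 3.621×10^7 Pa = 36.21 MPa
Remaining pressure to be supplied by quartzite: 7.040×10^8 − 3.621×10^7 = 6.678×10^8 Pa
Additional depth in quartzite = 6.678×10^8 Pa / (2680 kg/m³ × 9.81 m/s²) = 25400 m
Total depth = 1430 m + 25400 m = 26830 m

26800 m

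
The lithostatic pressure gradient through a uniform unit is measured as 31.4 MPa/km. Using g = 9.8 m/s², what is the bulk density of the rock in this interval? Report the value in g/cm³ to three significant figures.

3.20 g/cm³

ρ = (dP/dz)/g = 31.4 MPa/km / 9.8 m/s² = 31400 Pa/m / 9.8 m/s² = 3204.1 kg/m³
= 3.204 g/cm³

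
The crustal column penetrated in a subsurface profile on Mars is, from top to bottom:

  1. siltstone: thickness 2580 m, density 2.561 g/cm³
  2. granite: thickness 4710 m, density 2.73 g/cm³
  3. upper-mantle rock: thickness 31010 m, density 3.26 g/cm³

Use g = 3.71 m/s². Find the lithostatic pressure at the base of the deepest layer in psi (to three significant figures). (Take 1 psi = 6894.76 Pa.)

64900 psi

siltstone: 2561 kg/m³ × 3.71 m/s² × 2580 m = 2.451×10^7 Pa = 3555 psi
granite: 2730 kg/m³ × 3.71 m/s² × 4710 m = 4.770×10^7 Pa = 6919 psi
upper-mantle rock: 3260 kg/m³ × 3.71 m/s² × 31010 m = 3.751×10^8 Pa = 54397 psi
Total = 3555 + 6919 + 54397 = 64871 psi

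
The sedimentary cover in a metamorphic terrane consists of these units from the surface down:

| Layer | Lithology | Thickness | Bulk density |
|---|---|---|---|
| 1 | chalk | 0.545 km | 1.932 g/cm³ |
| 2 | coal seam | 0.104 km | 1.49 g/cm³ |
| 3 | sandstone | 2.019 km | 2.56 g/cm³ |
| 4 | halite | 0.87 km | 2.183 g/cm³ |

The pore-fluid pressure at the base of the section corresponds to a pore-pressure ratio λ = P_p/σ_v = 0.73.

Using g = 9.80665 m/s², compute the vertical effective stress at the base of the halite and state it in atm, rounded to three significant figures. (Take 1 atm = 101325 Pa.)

Overburden (lithostatic) stress σ_v:
chalk: 1932 kg/m³ × 9.80665 m/s² × 545 m = 1.033×10^7 Pa = 10.33 MPa
coal seam: 1490 kg/m³ × 9.80665 m/s² × 104 m = 1.520×10^6 Pa = 1.520 MPa
sandstone: 2560 kg/m³ × 9.80665 m/s² × 2019 m = 5.069×10^7 Pa = 50.69 MPa
halite: 2183 kg/m³ × 9.80665 m/s² × 870 m = 1.862×10^7 Pa = 18.62 MPa
Total = 10.33 + 1.520 + 50.69 + 18.62 = 81.157 MPa
Pore pressure P_p = λ·σ_v = 0.73 × 81.16 MPa = 59.24 MPa
Effective stress σ' = σ_v − P_p = 81.16 − 59.24 = 21.912 MPa = 216.26 atm

216 atm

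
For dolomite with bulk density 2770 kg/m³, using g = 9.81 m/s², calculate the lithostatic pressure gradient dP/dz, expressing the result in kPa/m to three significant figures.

dP/dz = ρg = 2770 kg/m³ × 9.81 m/s² = 27174 Pa/m
= 27174 Pa/m × (1 kPa/m / 1000.0 Pa/m) = 27.174 kPa/m

27.2 kPa/m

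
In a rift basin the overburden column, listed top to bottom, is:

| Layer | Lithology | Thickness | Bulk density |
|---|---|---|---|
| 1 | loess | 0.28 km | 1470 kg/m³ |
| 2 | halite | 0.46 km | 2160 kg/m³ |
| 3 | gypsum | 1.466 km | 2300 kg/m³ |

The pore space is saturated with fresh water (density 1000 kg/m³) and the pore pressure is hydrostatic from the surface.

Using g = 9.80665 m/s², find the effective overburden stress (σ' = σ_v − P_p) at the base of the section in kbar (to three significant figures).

0.252 kbar

Overburden (lithostatic) stress σ_v:
loess: 1470 kg/m³ × 9.80665 m/s² × 280 m = 4.036×10^6 Pa = 4.036 MPa
halite: 2160 kg/m³ × 9.80665 m/s² × 460 m = 9.744×10^6 Pa = 9.744 MPa
gypsum: 2300 kg/m³ × 9.80665 m/s² × 1466 m = 3.307×10^7 Pa = 33.07 MPa
Total = 4.036 + 9.744 + 33.07 = 46.846 MPa
Pore pressure P_p = 1000 kg/m³ × 9.80665 m/s² × 2206 m = 2.163×10^7 Pa = 21.63 MPa
Effective stress σ' = σ_v − P_p = 46.85 − 21.63 = 25.213 MPa = 0.25213 kbar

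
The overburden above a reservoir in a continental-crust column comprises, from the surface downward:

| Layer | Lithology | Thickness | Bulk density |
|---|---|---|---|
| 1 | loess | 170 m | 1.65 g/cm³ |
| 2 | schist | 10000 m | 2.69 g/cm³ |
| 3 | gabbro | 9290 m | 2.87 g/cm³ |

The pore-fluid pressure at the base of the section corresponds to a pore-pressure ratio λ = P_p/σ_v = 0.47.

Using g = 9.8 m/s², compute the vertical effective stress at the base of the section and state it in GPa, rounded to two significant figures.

0.28 GPa

Overburden (lithostatic) stress σ_v:
loess: 1650 kg/m³ × 9.8 m/s² × 170 m = 2.749×10^6 Pa = 2.749 MPa
schist: 2690 kg/m³ × 9.8 m/s² × 10000 m = 2.636×10^8 Pa = 263.6 MPa
gabbro: 2870 kg/m³ × 9.8 m/s² × 9290 m = 2.613×10^8 Pa = 261.3 MPa
Total = 2.749 + 263.6 + 261.3 = 527.66 MPa
Pore pressure P_p = λ·σ_v = 0.47 × 527.7 MPa = 248.0 MPa
Effective stress σ' = σ_v − P_p = 527.7 − 248.0 = 279.66 MPa = 0.27966 GPa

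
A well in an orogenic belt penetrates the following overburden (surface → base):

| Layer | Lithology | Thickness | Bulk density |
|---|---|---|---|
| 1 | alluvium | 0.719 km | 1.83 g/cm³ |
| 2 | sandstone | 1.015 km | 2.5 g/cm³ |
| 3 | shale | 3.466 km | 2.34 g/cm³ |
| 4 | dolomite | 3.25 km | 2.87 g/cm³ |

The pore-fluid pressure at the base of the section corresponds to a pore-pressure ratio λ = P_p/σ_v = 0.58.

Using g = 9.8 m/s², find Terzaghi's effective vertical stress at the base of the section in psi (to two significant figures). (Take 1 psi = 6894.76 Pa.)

13000 psi

Overburden (lithostatic) stress σ_v:
alluvium: 1830 kg/m³ × 9.8 m/s² × 719 m = 1.289×10^7 Pa = 12.89 MPa
sandstone: 2500 kg/m³ × 9.8 m/s² × 1015 m = 2.487×10^7 Pa = 24.87 MPa
shale: 2340 kg/m³ × 9.8 m/s² × 3466 m = 7.948×10^7 Pa = 79.48 MPa
dolomite: 2870 kg/m³ × 9.8 m/s² × 3250 m = 9.141×10^7 Pa = 91.41 MPa
Total = 12.89 + 24.87 + 79.48 + 91.41 = 208.65 MPa
Pore pressure P_p = λ·σ_v = 0.58 × 208.7 MPa = 121.0 MPa
Effective stress σ' = σ_v − P_p = 208.7 − 121.0 = 87.635 MPa = 12710 psi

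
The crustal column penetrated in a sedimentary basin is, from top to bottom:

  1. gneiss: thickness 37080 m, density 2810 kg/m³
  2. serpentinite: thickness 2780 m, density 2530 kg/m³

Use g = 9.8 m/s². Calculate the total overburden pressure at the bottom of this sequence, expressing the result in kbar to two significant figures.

gneiss: 2810 kg/m³ × 9.8 m/s² × 37080 m = 1.021×10^9 Pa = 10.21 kbar
serpentinite: 2530 kg/m³ × 9.8 m/s² × 2780 m = 6.893×10^7 Pa = 0.6893 kbar
Total = 10.21 + 0.6893 = 10.900 kbar

11 kbar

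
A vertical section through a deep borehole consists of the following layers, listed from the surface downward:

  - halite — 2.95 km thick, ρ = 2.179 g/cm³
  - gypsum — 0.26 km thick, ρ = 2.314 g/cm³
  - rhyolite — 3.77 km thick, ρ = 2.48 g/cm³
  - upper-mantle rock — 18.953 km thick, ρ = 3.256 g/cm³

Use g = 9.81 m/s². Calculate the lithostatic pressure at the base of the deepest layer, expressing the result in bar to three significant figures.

7660 bar

halite: 2179 kg/m³ × 9.81 m/s² × 2950 m = 6.306×10^7 Pa = 630.6 bar
gypsum: 2314 kg/m³ × 9.81 m/s² × 260 m = 5.902×10^6 Pa = 59.02 bar
rhyolite: 2480 kg/m³ × 9.81 m/s² × 3770 m = 9.172×10^7 Pa = 917.2 bar
upper-mantle rock: 3256 kg/m³ × 9.81 m/s² × 18953 m = 6.054×10^8 Pa = 6054 bar
Total = 630.6 + 59.02 + 917.2 + 6054 = 7660.7 bar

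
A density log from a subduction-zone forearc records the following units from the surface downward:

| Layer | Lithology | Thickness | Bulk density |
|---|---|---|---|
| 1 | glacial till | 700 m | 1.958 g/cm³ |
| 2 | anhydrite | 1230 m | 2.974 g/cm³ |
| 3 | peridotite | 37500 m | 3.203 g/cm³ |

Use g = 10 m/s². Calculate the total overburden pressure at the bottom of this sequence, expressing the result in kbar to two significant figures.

13 kbar

glacial till: 1958 kg/m³ × 10 m/s² × 700 m = 1.371×10^7 Pa = 0.1371 kbar
anhydrite: 2974 kg/m³ × 10 m/s² × 1230 m = 3.658×10^7 Pa = 0.3658 kbar
peridotite: 3203 kg/m³ × 10 m/s² × 37500 m = 1.201×10^9 Pa = 12.01 kbar
Total = 0.1371 + 0.3658 + 12.01 = 12.514 kbar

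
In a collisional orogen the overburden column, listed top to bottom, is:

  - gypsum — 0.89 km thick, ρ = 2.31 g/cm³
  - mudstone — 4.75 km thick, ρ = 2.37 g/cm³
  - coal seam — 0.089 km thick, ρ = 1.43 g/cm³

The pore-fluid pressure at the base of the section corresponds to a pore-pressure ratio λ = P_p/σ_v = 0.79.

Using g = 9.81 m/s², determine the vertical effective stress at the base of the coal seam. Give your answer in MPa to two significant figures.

28 MPa

Overburden (lithostatic) stress σ_v:
gypsum: 2310 kg/m³ × 9.81 m/s² × 890 m = 2.017×10^7 Pa = 20.17 MPa
mudstone: 2370 kg/m³ × 9.81 m/s² × 4750 m = 1.104×10^8 Pa = 110.4 MPa
coal seam: 1430 kg/m³ × 9.81 m/s² × 89 m = 1.249×10^6 Pa = 1.249 MPa
Total = 20.17 + 110.4 + 1.249 = 131.85 MPa
Pore pressure P_p = λ·σ_v = 0.79 × 131.9 MPa = 104.2 MPa
Effective stress σ' = σ_v − P_p = 131.9 − 104.2 = 27.689 MPa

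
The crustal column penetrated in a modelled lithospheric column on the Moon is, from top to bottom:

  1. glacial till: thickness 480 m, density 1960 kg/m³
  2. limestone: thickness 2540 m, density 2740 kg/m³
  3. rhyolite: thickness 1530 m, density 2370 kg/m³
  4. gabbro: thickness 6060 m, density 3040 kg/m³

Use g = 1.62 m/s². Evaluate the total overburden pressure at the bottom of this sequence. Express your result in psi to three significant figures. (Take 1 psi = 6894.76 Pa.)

7040 psi

glacial till: 1960 kg/m³ × 1.62 m/s² × 480 m = 1.524×10^6 Pa = 221.1 psi
limestone: 2740 kg/m³ × 1.62 m/s² × 2540 m = 1.127×10^7 Pa = 1635 psi
rhyolite: 2370 kg/m³ × 1.62 m/s² × 1530 m = 5.874×10^6 Pa = 852.0 psi
gabbro: 3040 kg/m³ × 1.62 m/s² × 6060 m = 2.984×10^7 Pa = 4329 psi
Total = 221.1 + 1635 + 852.0 + 4329 = 7036.8 psi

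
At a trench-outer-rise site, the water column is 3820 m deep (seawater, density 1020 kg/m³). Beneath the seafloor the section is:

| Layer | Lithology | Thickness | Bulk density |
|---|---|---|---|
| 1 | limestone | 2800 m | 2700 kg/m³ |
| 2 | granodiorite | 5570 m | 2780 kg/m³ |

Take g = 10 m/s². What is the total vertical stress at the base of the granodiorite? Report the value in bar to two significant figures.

2700 bar

seawater: 1020 kg/m³ × 10 m/s² × 3820 m = 3.896×10^7 Pa = 389.6 bar
limestone: 2700 kg/m³ × 10 m/s² × 2800 m = 7.560×10^7 Pa = 756.0 bar
granodiorite: 2780 kg/m³ × 10 m/s² × 5570 m = 1.548×10^8 Pa = 1548 bar
Total = 389.6 + 756.0 + 1548 = 2694.1 bar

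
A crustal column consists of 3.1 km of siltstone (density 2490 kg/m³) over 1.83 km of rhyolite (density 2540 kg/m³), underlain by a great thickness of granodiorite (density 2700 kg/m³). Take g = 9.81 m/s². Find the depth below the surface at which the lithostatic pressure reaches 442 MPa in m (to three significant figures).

17000 m

Pressure at base of upper layers: 2490×9.81×3100 + 2540×9.81×1830 = 1.213×10^8 Pa = 121.3 MPa
Remaining pressure to be supplied by granodiorite: 4.420×10^8 − 1.213×10^8 = 3.207×10^8 Pa
Additional depth in granodiorite = 3.207×10^8 Pa / (2700 kg/m³ × 9.81 m/s²) = 12107 m
Total depth = 4930 m + 12107 m = 17037 m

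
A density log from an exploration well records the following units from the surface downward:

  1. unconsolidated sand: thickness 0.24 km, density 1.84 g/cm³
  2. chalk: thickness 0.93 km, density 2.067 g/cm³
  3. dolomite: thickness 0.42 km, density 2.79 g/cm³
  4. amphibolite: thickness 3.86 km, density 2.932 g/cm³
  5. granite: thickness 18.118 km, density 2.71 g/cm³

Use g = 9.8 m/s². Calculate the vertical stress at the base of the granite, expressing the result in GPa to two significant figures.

0.63 GPa

unconsolidated sand: 1840 kg/m³ × 9.8 m/s² × 240 m = 4.328×10^6 Pa = 4.328×10^-3 GPa
chalk: 2067 kg/m³ × 9.8 m/s² × 930 m = 1.884×10^7 Pa = 0.01884 GPa
dolomite: 2790 kg/m³ × 9.8 m/s² × 420 m = 1.148×10^7 Pa = 0.01148 GPa
amphibolite: 2932 kg/m³ × 9.8 m/s² × 3860 m = 1.109×10^8 Pa = 0.1109 GPa
granite: 2710 kg/m³ × 9.8 m/s² × 18118 m = 4.812×10^8 Pa = 0.4812 GPa
Total = 4.328×10^-3 + 0.01884 + 0.01148 + 0.1109 + 0.4812 = 0.62674 GPa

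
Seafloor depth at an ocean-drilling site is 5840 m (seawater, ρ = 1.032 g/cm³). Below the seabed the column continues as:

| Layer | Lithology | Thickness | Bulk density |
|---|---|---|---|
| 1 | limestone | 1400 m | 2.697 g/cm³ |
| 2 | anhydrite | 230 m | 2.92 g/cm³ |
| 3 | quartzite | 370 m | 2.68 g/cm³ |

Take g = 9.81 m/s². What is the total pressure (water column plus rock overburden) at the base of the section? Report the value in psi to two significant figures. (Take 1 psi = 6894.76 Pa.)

16000 psi

seawater: 1032 kg/m³ × 9.81 m/s² × 5840 m = 5.912×10^7 Pa = 8575 psi
limestone: 2697 kg/m³ × 9.81 m/s² × 1400 m = 3.704×10^7 Pa = 5372 psi
anhydrite: 2920 kg/m³ × 9.81 m/s² × 230 m = 6.588×10^6 Pa = 955.6 psi
quartzite: 2680 kg/m³ × 9.81 m/s² × 370 m = 9.728×10^6 Pa = 1411 psi
Total = 8575 + 5372 + 955.6 + 1411 = 16314 psi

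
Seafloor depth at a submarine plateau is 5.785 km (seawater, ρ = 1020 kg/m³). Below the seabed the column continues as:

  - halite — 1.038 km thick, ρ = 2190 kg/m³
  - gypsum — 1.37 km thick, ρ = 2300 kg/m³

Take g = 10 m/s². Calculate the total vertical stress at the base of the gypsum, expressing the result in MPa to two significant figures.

seawater: 1020 kg/m³ × 10 m/s² × 5785 m = 5.901×10^7 Pa = 59.01 MPa
halite: 2190 kg/m³ × 10 m/s² × 1038 m = 2.273×10^7 Pa = 22.73 MPa
gypsum: 2300 kg/m³ × 10 m/s² × 1370 m = 3.151×10^7 Pa = 31.51 MPa
Total = 59.01 + 22.73 + 31.51 = 113.25 MPa

110 MPa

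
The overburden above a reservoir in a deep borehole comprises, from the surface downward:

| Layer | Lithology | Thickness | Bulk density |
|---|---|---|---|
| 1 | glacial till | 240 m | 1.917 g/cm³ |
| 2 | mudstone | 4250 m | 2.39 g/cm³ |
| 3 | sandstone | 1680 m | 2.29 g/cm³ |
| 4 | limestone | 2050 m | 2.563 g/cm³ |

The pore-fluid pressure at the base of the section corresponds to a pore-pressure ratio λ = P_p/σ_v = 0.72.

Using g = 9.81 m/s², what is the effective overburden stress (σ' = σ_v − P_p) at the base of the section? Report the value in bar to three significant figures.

542 bar

Overburden (lithostatic) stress σ_v:
glacial till: 1917 kg/m³ × 9.81 m/s² × 240 m = 4.513×10^6 Pa = 4.513 MPa
mudstone: 2390 kg/m³ × 9.81 m/s² × 4250 m = 9.965×10^7 Pa = 99.65 MPa
sandstone: 2290 kg/m³ × 9.81 m/s² × 1680 m = 3.774×10^7 Pa = 37.74 MPa
limestone: 2563 kg/m³ × 9.81 m/s² × 2050 m = 5.154×10^7 Pa = 51.54 MPa
Total = 4.513 + 99.65 + 37.74 + 51.54 = 193.44 MPa
Pore pressure P_p = λ·σ_v = 0.72 × 193.4 MPa = 139.3 MPa
Effective stress σ' = σ_v − P_p = 193.4 − 139.3 = 54.164 MPa = 541.64 bar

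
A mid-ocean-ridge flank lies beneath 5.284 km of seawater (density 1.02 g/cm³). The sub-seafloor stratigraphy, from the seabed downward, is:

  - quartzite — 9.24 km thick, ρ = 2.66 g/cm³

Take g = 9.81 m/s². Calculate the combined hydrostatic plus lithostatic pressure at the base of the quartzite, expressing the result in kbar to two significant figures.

2.9 kbar

seawater: 1020 kg/m³ × 9.81 m/s² × 5284 m = 5.287×10^7 Pa = 0.5287 kbar
quartzite: 2660 kg/m³ × 9.81 m/s² × 9240 m = 2.411×10^8 Pa = 2.411 kbar
Total = 0.5287 + 2.411 = 2.9399 kbar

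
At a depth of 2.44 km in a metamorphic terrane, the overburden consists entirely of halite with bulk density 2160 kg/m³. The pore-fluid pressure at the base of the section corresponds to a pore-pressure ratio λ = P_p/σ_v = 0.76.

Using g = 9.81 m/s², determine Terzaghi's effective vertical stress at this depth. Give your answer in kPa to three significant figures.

Overburden (lithostatic) stress σ_v:
halite: 2160 kg/m³ × 9.81 m/s² × 2440 m = 5.170×10^7 Pa = 51.70 MPa
Pore pressure P_p = λ·σ_v = 0.76 × 51.70 MPa = 39.29 MPa
Effective stress σ' = σ_v − P_p = 51.70 − 39.29 = 12.409 MPa = 12409 kPa

12400 kPa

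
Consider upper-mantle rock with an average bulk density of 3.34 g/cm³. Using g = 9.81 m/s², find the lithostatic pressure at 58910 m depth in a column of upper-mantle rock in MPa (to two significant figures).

1900 MPa

upper-mantle rock: 3340 kg/m³ × 9.81 m/s² × 58910 m = 1.930×10^9 Pa = 1930 MPa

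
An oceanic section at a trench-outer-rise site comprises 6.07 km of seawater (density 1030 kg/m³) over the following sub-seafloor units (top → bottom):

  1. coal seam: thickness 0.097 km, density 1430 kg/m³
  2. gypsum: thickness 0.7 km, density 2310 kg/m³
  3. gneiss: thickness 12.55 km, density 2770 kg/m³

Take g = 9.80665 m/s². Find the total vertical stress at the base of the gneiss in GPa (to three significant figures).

seawater: 1030 kg/m³ × 9.80665 m/s² × 6070 m = 6.131×10^7 Pa = 0.06131 GPa
coal seam: 1430 kg/m³ × 9.80665 m/s² × 97 m = 1.360×10^6 Pa = 1.360×10^-3 GPa
gypsum: 2310 kg/m³ × 9.80665 m/s² × 700 m = 1.586×10^7 Pa = 0.01586 GPa
gneiss: 2770 kg/m³ × 9.80665 m/s² × 12550 m = 3.409×10^8 Pa = 0.3409 GPa
Total = 0.06131 + 1.360×10^-3 + 0.01586 + 0.3409 = 0.41944 GPa

0.419 GPa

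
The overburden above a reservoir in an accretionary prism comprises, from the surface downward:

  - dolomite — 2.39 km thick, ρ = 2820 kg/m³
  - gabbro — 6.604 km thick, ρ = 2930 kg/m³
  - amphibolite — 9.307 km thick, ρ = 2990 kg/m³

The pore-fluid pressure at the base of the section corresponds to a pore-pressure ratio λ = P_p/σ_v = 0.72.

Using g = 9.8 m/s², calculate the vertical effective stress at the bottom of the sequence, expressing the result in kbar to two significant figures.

Overburden (lithostatic) stress σ_v:
dolomite: 2820 kg/m³ × 9.8 m/s² × 2390 m = 6.605×10^7 Pa = 66.05 MPa
gabbro: 2930 kg/m³ × 9.8 m/s² × 6604 m = 1.896×10^8 Pa = 189.6 MPa
amphibolite: 2990 kg/m³ × 9.8 m/s² × 9307 m = 2.727×10^8 Pa = 272.7 MPa
Total = 66.05 + 189.6 + 272.7 = 528.39 MPa
Pore pressure P_p = λ·σ_v = 0.72 × 528.4 MPa = 380.4 MPa
Effective stress σ' = σ_v − P_p = 528.4 − 380.4 = 147.95 MPa = 1.4795 kbar

1.5 kbar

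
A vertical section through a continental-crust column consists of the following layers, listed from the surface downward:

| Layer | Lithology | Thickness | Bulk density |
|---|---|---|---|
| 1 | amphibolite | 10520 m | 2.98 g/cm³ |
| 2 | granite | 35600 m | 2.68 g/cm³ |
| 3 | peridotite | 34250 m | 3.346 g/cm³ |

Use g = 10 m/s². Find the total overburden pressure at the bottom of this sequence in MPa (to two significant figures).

2400 MPa

amphibolite: 2980 kg/m³ × 10 m/s² × 10520 m = 3.135×10^8 Pa = 313.5 MPa
granite: 2680 kg/m³ × 10 m/s² × 35600 m = 9.541×10^8 Pa = 954.1 MPa
peridotite: 3346 kg/m³ × 10 m/s² × 34250 m = 1.146×10^9 Pa = 1146 MPa
Total = 313.5 + 954.1 + 1146 = 2413.6 MPa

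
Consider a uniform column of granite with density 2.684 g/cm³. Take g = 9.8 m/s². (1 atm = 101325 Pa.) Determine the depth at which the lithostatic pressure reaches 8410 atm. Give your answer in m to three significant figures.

h = P/(ρg) = 8410 atm / (2684 kg/m³ × 9.8 m/s²) = 8.521×10^8 Pa / 26303 Pa/m = 32397 m

32400 m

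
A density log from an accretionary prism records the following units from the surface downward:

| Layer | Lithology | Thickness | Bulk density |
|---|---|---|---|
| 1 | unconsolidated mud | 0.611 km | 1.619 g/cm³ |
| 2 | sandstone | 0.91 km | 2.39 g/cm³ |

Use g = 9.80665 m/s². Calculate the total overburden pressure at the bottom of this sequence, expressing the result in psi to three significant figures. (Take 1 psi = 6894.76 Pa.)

4500 psi

unconsolidated mud: 1619 kg/m³ × 9.80665 m/s² × 611 m = 9.701×10^6 Pa = 1407 psi
sandstone: 2390 kg/m³ × 9.80665 m/s² × 910 m = 2.133×10^7 Pa = 3093 psi
Total = 1407 + 3093 = 4500.4 psi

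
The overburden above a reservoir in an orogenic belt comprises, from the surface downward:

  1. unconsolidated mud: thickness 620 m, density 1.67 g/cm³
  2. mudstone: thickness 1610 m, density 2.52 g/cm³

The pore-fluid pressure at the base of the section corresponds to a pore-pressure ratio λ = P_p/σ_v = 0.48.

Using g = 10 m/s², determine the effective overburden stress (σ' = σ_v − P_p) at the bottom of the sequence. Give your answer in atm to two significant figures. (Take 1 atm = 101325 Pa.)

260 atm

Overburden (lithostatic) stress σ_v:
unconsolidated mud: 1670 kg/m³ × 10 m/s² × 620 m = 1.035×10^7 Pa = 10.35 MPa
mudstone: 2520 kg/m³ × 10 m/s² × 1610 m = 4.057×10^7 Pa = 40.57 MPa
Total = 10.35 + 40.57 = 50.926 MPa
Pore pressure P_p = λ·σ_v = 0.48 × 50.93 MPa = 24.44 MPa
Effective stress σ' = σ_v − P_p = 50.93 − 24.44 = 26.482 MPa = 261.35 atm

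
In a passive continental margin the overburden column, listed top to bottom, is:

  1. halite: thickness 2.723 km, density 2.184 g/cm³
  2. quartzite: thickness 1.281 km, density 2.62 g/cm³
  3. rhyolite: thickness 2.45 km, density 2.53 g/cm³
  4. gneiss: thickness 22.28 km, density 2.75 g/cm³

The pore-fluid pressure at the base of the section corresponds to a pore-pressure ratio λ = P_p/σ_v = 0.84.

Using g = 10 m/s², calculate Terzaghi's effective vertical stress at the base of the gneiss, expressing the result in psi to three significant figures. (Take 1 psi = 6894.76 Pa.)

Overburden (lithostatic) stress σ_v:
halite: 2184 kg/m³ × 10 m/s² × 2723 m = 5.947×10^7 Pa = 59.47 MPa
quartzite: 2620 kg/m³ × 10 m/s² × 1281 m = 3.356×10^7 Pa = 33.56 MPa
rhyolite: 2530 kg/m³ × 10 m/s² × 2450 m = 6.199×10^7 Pa = 61.98 MPa
gneiss: 2750 kg/m³ × 10 m/s² × 22280 m = 6.127×10^8 Pa = 612.7 MPa
Total = 59.47 + 33.56 + 61.98 + 612.7 = 767.72 MPa
Pore pressure P_p = λ·σ_v = 0.84 × 767.7 MPa = 644.9 MPa
Effective stress σ' = σ_v − P_p = 767.7 − 644.9 = 122.83 MPa = 17816 psi

17800 psi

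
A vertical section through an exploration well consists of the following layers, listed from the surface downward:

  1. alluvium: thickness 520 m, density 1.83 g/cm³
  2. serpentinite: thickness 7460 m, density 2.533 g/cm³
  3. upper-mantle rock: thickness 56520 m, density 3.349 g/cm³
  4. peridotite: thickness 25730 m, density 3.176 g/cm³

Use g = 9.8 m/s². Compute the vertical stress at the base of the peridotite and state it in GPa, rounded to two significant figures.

2.9 GPa

alluvium: 1830 kg/m³ × 9.8 m/s² × 520 m = 9.326×10^6 Pa = 9.326×10^-3 GPa
serpentinite: 2533 kg/m³ × 9.8 m/s² × 7460 m = 1.852×10^8 Pa = 0.1852 GPa
upper-mantle rock: 3349 kg/m³ × 9.8 m/s² × 56520 m = 1.855×10^9 Pa = 1.855 GPa
peridotite: 3176 kg/m³ × 9.8 m/s² × 25730 m = 8.008×10^8 Pa = 0.8008 GPa
Total = 9.326×10^-3 + 0.1852 + 1.855 + 0.8008 = 2.8503 GPa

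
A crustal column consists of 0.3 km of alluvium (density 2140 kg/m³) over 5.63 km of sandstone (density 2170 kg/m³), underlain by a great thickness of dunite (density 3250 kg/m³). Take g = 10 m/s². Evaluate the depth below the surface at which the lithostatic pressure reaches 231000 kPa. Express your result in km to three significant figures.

9.08 km

Pressure at base of upper layers: 2140×10×300 + 2170×10×5630 = 1.286×10^8 Pa = 1.286×10^5 kPa
Remaining pressure to be supplied by dunite: 2.310×10^8 − 1.286×10^8 = 1.024×10^8 Pa
Additional depth in dunite = 1.024×10^8 Pa / (3250 kg/m³ × 10 m/s²) = 3151.0 m
Total depth = 5930 m + 3151.0 m = 9081.0 m
= 9.0810 km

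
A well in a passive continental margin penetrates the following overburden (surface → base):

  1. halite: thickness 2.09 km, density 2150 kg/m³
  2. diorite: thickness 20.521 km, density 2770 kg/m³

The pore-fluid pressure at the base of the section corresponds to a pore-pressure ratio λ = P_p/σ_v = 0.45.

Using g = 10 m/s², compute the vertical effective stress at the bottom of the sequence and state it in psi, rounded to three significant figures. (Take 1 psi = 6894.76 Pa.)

48900 psi

Overburden (lithostatic) stress σ_v:
halite: 2150 kg/m³ × 10 m/s² × 2090 m = 4.494×10^7 Pa = 44.94 MPa
diorite: 2770 kg/m³ × 10 m/s² × 20521 m = 5.684×10^8 Pa = 568.4 MPa
Total = 44.94 + 568.4 = 613.37 MPa
Pore pressure P_p = λ·σ_v = 0.45 × 613.4 MPa = 276.0 MPa
Effective stress σ' = σ_v − P_p = 613.4 − 276.0 = 337.35 MPa = 48929 psi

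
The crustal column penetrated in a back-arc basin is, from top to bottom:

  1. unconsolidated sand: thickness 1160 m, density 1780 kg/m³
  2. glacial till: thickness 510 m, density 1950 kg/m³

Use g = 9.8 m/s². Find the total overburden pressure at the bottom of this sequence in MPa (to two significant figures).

unconsolidated sand: 1780 kg/m³ × 9.8 m/s² × 1160 m = 2.024×10^7 Pa = 20.24 MPa
glacial till: 1950 kg/m³ × 9.8 m/s² × 510 m = 9.746×10^6 Pa = 9.746 MPa
Total = 20.24 + 9.746 = 29.981 MPa

30 MPa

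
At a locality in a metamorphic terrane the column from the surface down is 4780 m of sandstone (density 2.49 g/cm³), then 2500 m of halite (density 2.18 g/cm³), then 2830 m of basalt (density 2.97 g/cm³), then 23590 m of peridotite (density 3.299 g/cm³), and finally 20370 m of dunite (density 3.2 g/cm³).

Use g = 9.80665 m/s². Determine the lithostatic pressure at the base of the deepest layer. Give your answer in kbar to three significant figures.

16.6 kbar

sandstone: 2490 kg/m³ × 9.80665 m/s² × 4780 m = 1.167×10^8 Pa = 1.167 kbar
halite: 2180 kg/m³ × 9.80665 m/s² × 2500 m = 5.345×10^7 Pa = 0.5345 kbar
basalt: 2970 kg/m³ × 9.80665 m/s² × 2830 m = 8.243×10^7 Pa = 0.8243 kbar
peridotite: 3299 kg/m³ × 9.80665 m/s² × 23590 m = 7.632×10^8 Pa = 7.632 kbar
dunite: 3200 kg/m³ × 9.80665 m/s² × 20370 m = 6.392×10^8 Pa = 6.392 kbar
Total = 1.167 + 0.5345 + 0.8243 + 7.632 + 6.392 = 16.550 kbar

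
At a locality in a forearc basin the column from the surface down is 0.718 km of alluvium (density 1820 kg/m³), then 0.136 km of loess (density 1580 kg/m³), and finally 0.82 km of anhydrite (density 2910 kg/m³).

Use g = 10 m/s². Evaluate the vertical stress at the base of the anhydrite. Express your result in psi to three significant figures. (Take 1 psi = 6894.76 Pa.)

5670 psi

alluvium: 1820 kg/m³ × 10 m/s² × 718 m = 1.307×10^7 Pa = 1895 psi
loess: 1580 kg/m³ × 10 m/s² × 136 m = 2.149×10^6 Pa = 311.7 psi
anhydrite: 2910 kg/m³ × 10 m/s² × 820 m = 2.386×10^7 Pa = 3461 psi
Total = 1895 + 311.7 + 3461 = 5667.8 psi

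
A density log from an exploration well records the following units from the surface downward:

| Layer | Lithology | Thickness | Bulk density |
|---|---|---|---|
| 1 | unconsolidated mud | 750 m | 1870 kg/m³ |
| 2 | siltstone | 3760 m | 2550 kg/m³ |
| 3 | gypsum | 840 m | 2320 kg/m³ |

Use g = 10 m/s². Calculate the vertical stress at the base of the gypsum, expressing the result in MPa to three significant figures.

129 MPa

unconsolidated mud: 1870 kg/m³ × 10 m/s² × 750 m = 1.403×10^7 Pa = 14.03 MPa
siltstone: 2550 kg/m³ × 10 m/s² × 3760 m = 9.588×10^7 Pa = 95.88 MPa
gypsum: 2320 kg/m³ × 10 m/s² × 840 m = 1.949×10^7 Pa = 19.49 MPa
Total = 14.03 + 95.88 + 19.49 = 129.39 MPa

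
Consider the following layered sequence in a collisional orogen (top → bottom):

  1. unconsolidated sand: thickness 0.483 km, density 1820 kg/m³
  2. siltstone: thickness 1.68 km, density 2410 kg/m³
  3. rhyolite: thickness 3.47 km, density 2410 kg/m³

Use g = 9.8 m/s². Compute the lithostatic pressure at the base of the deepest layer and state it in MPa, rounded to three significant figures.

130 MPa

unconsolidated sand: 1820 kg/m³ × 9.8 m/s² × 483 m = 8.615×10^6 Pa = 8.615 MPa
siltstone: 2410 kg/m³ × 9.8 m/s² × 1680 m = 3.968×10^7 Pa = 39.68 MPa
rhyolite: 2410 kg/m³ × 9.8 m/s² × 3470 m = 8.195×10^7 Pa = 81.95 MPa
Total = 8.615 + 39.68 + 81.95 = 130.25 MPa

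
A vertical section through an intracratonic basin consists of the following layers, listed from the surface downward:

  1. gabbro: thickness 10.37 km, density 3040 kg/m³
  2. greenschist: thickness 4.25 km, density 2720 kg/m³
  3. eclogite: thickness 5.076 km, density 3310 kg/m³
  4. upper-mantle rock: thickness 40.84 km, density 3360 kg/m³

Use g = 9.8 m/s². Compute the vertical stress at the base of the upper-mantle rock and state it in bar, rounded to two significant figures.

19000 bar

gabbro: 3040 kg/m³ × 9.8 m/s² × 10370 m = 3.089×10^8 Pa = 3089 bar
greenschist: 2720 kg/m³ × 9.8 m/s² × 4250 m = 1.133×10^8 Pa = 1133 bar
eclogite: 3310 kg/m³ × 9.8 m/s² × 5076 m = 1.647×10^8 Pa = 1647 bar
upper-mantle rock: 3360 kg/m³ × 9.8 m/s² × 40840 m = 1.345×10^9 Pa = 13448 bar
Total = 3089 + 1133 + 1647 + 13448 = 19317 bar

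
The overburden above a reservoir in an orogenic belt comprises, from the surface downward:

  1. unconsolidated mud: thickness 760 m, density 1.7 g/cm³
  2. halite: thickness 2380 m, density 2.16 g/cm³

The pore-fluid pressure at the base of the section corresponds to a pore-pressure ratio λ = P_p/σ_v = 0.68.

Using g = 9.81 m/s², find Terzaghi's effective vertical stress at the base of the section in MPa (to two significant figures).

20 MPa

Overburden (lithostatic) stress σ_v:
unconsolidated mud: 1700 kg/m³ × 9.81 m/s² × 760 m = 1.267×10^7 Pa = 12.67 MPa
halite: 2160 kg/m³ × 9.81 m/s² × 2380 m = 5.043×10^7 Pa = 50.43 MPa
Total = 12.67 + 50.43 = 63.106 MPa
Pore pressure P_p = λ·σ_v = 0.68 × 63.11 MPa = 42.91 MPa
Effective stress σ' = σ_v − P_p = 63.11 − 42.91 = 20.194 MPa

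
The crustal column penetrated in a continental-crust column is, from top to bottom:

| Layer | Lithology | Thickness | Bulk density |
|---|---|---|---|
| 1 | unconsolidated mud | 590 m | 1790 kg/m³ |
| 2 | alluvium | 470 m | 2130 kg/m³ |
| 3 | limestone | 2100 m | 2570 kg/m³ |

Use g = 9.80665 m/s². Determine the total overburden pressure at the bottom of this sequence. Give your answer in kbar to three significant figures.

unconsolidated mud: 1790 kg/m³ × 9.80665 m/s² × 590 m = 1.036×10^7 Pa = 0.1036 kbar
alluvium: 2130 kg/m³ × 9.80665 m/s² × 470 m = 9.817×10^6 Pa = 0.09817 kbar
limestone: 2570 kg/m³ × 9.80665 m/s² × 2100 m = 5.293×10^7 Pa = 0.5293 kbar
Total = 0.1036 + 0.09817 + 0.5293 = 0.73101 kbar

0.731 kbar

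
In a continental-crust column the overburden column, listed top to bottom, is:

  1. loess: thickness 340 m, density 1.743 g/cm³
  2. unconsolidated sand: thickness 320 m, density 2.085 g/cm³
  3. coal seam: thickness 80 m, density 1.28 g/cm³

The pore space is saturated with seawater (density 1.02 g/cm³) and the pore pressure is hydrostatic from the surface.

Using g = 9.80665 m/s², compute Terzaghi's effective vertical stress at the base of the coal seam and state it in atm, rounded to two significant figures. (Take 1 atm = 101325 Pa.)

Overburden (lithostatic) stress σ_v:
loess: 1743 kg/m³ × 9.80665 m/s² × 340 m = 5.812×10^6 Pa = 5.812 MPa
unconsolidated sand: 2085 kg/m³ × 9.80665 m/s² × 320 m = 6.543×10^6 Pa = 6.543 MPa
coal seam: 1280 kg/m³ × 9.80665 m/s² × 80 m = 1.004×10^6 Pa = 1.004 MPa
Total = 5.812 + 6.543 + 1.004 = 13.359 MPa
Pore pressure P_p = 1020 kg/m³ × 9.80665 m/s² × 740 m = 7.402×10^6 Pa = 7.402 MPa
Effective stress σ' = σ_v − P_p = 13.36 − 7.402 = 5.9568 MPa = 58.789 atm

59 atm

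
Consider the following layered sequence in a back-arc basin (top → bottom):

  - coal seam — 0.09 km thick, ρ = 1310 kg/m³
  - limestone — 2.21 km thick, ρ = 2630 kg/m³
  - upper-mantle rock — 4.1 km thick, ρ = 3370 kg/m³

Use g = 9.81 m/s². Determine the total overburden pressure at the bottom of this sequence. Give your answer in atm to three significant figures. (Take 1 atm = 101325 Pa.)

coal seam: 1310 kg/m³ × 9.81 m/s² × 90 m = 1.157×10^6 Pa = 11.41 atm
limestone: 2630 kg/m³ × 9.81 m/s² × 2210 m = 5.702×10^7 Pa = 562.7 atm
upper-mantle rock: 3370 kg/m³ × 9.81 m/s² × 4100 m = 1.355×10^8 Pa = 1338 atm
Total = 11.41 + 562.7 + 1338 = 1911.9 atm

1910 atm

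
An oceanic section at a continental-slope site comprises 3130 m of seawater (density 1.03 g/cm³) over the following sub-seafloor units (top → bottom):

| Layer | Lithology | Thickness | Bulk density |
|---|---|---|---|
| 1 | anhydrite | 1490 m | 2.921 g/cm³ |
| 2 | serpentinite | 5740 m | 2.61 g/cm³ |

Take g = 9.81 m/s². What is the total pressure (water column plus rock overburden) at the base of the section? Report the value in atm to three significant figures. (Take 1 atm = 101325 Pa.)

2180 atm

seawater: 1030 kg/m³ × 9.81 m/s² × 3130 m = 3.163×10^7 Pa = 312.1 atm
anhydrite: 2921 kg/m³ × 9.81 m/s² × 1490 m = 4.270×10^7 Pa = 421.4 atm
serpentinite: 2610 kg/m³ × 9.81 m/s² × 5740 m = 1.470×10^8 Pa = 1450 atm
Total = 312.1 + 421.4 + 1450 = 2184.0 atm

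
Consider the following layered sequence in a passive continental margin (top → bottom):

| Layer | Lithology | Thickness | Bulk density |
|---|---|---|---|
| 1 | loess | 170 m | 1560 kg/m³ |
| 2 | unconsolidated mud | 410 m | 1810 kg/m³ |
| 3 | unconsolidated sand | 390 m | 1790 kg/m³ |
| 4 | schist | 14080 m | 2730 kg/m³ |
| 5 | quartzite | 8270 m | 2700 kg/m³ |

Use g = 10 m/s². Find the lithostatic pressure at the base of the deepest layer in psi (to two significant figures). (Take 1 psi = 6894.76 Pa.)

91000 psi

loess: 1560 kg/m³ × 10 m/s² × 170 m = 2.652×10^6 Pa = 384.6 psi
unconsolidated mud: 1810 kg/m³ × 10 m/s² × 410 m = 7.421×10^6 Pa = 1076 psi
unconsolidated sand: 1790 kg/m³ × 10 m/s² × 390 m = 6.981×10^6 Pa = 1013 psi
schist: 2730 kg/m³ × 10 m/s² × 14080 m = 3.844×10^8 Pa = 55750 psi
quartzite: 2700 kg/m³ × 10 m/s² × 8270 m = 2.233×10^8 Pa = 32385 psi
Total = 384.6 + 1076 + 1013 + 55750 + 32385 = 90609 psi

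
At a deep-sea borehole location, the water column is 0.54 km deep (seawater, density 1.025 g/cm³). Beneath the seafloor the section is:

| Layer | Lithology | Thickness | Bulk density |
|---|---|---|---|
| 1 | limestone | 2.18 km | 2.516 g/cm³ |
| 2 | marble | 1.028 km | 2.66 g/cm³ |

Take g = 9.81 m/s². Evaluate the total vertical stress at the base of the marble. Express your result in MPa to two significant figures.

seawater: 1025 kg/m³ × 9.81 m/s² × 540 m = 5.430×10^6 Pa = 5.430 MPa
limestone: 2516 kg/m³ × 9.81 m/s² × 2180 m = 5.381×10^7 Pa = 53.81 MPa
marble: 2660 kg/m³ × 9.81 m/s² × 1028 m = 2.683×10^7 Pa = 26.83 MPa
Total = 5.430 + 53.81 + 26.83 = 86.062 MPa

86 MPa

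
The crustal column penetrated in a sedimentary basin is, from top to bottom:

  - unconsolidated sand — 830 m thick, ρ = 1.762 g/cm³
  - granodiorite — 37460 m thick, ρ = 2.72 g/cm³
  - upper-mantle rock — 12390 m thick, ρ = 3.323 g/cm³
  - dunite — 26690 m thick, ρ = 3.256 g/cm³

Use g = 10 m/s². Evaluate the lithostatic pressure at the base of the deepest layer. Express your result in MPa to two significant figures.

2300 MPa

unconsolidated sand: 1762 kg/m³ × 10 m/s² × 830 m = 1.462×10^7 Pa = 14.62 MPa
granodiorite: 2720 kg/m³ × 10 m/s² × 37460 m = 1.019×10^9 Pa = 1019 MPa
upper-mantle rock: 3323 kg/m³ × 10 m/s² × 12390 m = 4.117×10^8 Pa = 411.7 MPa
dunite: 3256 kg/m³ × 10 m/s² × 26690 m = 8.690×10^8 Pa = 869.0 MPa
Total = 14.62 + 1019 + 411.7 + 869.0 = 2314.3 MPa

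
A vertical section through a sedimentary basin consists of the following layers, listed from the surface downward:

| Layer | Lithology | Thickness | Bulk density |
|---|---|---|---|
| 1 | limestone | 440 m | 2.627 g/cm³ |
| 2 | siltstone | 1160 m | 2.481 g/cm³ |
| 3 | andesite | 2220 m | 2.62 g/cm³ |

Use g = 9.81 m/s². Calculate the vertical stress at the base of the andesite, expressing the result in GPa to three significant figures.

limestone: 2627 kg/m³ × 9.81 m/s² × 440 m = 1.134×10^7 Pa = 0.01134 GPa
siltstone: 2481 kg/m³ × 9.81 m/s² × 1160 m = 2.823×10^7 Pa = 0.02823 GPa
andesite: 2620 kg/m³ × 9.81 m/s² × 2220 m = 5.706×10^7 Pa = 0.05706 GPa
Total = 0.01134 + 0.02823 + 0.05706 = 0.096631 GPa

0.0966 GPa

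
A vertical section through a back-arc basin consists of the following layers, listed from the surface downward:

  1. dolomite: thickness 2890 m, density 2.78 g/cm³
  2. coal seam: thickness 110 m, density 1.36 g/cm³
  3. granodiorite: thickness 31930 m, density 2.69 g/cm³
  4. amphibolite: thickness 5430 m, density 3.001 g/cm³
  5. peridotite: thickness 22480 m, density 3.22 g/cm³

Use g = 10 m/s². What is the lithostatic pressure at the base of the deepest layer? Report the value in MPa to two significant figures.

1800 MPa

dolomite: 2780 kg/m³ × 10 m/s² × 2890 m = 8.034×10^7 Pa = 80.34 MPa
coal seam: 1360 kg/m³ × 10 m/s² × 110 m = 1.496×10^6 Pa = 1.496 MPa
granodiorite: 2690 kg/m³ × 10 m/s² × 31930 m = 8.589×10^8 Pa = 858.9 MPa
amphibolite: 3001 kg/m³ × 10 m/s² × 5430 m = 1.630×10^8 Pa = 163.0 MPa
peridotite: 3220 kg/m³ × 10 m/s² × 22480 m = 7.239×10^8 Pa = 723.9 MPa
Total = 80.34 + 1.496 + 858.9 + 163.0 + 723.9 = 1827.6 MPa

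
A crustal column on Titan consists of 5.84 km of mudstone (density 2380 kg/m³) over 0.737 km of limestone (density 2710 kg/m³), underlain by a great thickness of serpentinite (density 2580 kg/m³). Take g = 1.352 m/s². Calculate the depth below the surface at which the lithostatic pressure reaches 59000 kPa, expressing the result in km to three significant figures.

Pressure at base of upper layers: 2380×1.352×5840 + 2710×1.352×737 = 2.149×10^7 Pa = 21492 kPa
Remaining pressure to be supplied by serpentinite: 5.900×10^7 − 2.149×10^7 = 3.751×10^7 Pa
Additional depth in serpentinite = 3.751×10^7 Pa / (2580 kg/m³ × 1.352 m/s²) = 10753 m
Total depth = 6577 m + 10753 m = 17330 m
= 17.330 km

17.3 km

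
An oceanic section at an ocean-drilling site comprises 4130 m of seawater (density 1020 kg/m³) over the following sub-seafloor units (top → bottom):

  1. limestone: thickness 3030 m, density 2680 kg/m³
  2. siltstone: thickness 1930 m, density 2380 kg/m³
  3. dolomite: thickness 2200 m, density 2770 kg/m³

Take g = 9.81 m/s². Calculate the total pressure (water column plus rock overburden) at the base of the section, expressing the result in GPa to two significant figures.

seawater: 1020 kg/m³ × 9.81 m/s² × 4130 m = 4.133×10^7 Pa = 0.04133 GPa
limestone: 2680 kg/m³ × 9.81 m/s² × 3030 m = 7.966×10^7 Pa = 0.07966 GPa
siltstone: 2380 kg/m³ × 9.81 m/s² × 1930 m = 4.506×10^7 Pa = 0.04506 GPa
dolomite: 2770 kg/m³ × 9.81 m/s² × 2200 m = 5.978×10^7 Pa = 0.05978 GPa
Total = 0.04133 + 0.07966 + 0.04506 + 0.05978 = 0.22583 GPa

0.23 GPa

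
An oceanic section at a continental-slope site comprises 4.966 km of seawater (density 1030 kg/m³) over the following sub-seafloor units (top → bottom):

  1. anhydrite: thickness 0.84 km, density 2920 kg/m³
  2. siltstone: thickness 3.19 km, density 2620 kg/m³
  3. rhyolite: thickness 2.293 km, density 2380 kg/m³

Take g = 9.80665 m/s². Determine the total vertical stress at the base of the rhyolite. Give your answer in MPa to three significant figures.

210 MPa

seawater: 1030 kg/m³ × 9.80665 m/s² × 4966 m = 5.016×10^7 Pa = 50.16 MPa
anhydrite: 2920 kg/m³ × 9.80665 m/s² × 840 m = 2.405×10^7 Pa = 24.05 MPa
siltstone: 2620 kg/m³ × 9.80665 m/s² × 3190 m = 8.196×10^7 Pa = 81.96 MPa
rhyolite: 2380 kg/m³ × 9.80665 m/s² × 2293 m = 5.352×10^7 Pa = 53.52 MPa
Total = 50.16 + 24.05 + 81.96 + 53.52 = 209.69 MPa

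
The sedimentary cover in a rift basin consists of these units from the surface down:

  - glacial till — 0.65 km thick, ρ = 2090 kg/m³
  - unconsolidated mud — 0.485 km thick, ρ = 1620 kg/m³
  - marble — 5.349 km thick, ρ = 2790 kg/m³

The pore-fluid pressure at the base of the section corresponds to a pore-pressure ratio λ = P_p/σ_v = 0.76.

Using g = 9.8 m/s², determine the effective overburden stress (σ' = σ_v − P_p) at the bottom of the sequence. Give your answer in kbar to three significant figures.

0.401 kbar

Overburden (lithostatic) stress σ_v:
glacial till: 2090 kg/m³ × 9.8 m/s² × 650 m = 1.331×10^7 Pa = 13.31 MPa
unconsolidated mud: 1620 kg/m³ × 9.8 m/s² × 485 m = 7.700×10^6 Pa = 7.700 MPa
marble: 2790 kg/m³ × 9.8 m/s² × 5349 m = 1.463×10^8 Pa = 146.3 MPa
Total = 13.31 + 7.700 + 146.3 = 167.27 MPa
Pore pressure P_p = λ·σ_v = 0.76 × 167.3 MPa = 127.1 MPa
Effective stress σ' = σ_v − P_p = 167.3 − 127.1 = 40.144 MPa = 0.40144 kbar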